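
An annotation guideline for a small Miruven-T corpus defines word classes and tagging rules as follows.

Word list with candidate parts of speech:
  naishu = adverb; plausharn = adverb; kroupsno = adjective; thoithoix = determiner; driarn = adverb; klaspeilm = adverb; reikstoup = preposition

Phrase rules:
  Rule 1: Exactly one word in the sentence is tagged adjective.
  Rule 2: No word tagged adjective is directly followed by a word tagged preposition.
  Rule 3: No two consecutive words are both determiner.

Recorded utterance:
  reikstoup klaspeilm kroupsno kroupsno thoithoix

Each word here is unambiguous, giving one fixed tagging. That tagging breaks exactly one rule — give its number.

1

Fixed tagging: preposition adverb adjective adjective determiner.
Checking each rule: R1 fails, R2 ok, R3 ok.
Only rule 1 fails.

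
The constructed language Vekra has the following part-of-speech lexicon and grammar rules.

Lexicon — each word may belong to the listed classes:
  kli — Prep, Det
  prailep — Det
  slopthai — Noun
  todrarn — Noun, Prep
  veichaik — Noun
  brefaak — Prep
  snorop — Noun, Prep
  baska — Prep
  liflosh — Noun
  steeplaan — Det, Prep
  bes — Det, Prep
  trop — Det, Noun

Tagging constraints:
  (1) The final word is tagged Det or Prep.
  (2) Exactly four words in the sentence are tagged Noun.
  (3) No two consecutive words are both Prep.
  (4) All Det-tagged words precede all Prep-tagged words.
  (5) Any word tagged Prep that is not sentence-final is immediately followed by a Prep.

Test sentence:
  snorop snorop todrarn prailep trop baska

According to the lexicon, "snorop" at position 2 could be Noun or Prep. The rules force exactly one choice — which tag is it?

Candidates per position — 1:snorop {Noun,Prep}; 2:snorop {Noun,Prep}; 3:todrarn {Noun,Prep}; 4:prailep {Det}; 5:trop {Det,Noun}; 6:baska {Prep}.
At position 1, choosing Prep makes rule 2 impossible to satisfy; hence Noun.
At position 2, choosing Prep makes rule 2 impossible to satisfy; hence Noun.
At position 3, choosing Prep makes rule 2 impossible to satisfy; hence Noun.
At position 5, choosing Det makes rule 2 impossible to satisfy; hence Noun.
The only consistent sequence is: Noun Noun Noun Det Noun Prep.
Verifying each rule — rule 1 satisfied; rule 2 satisfied; rule 3 satisfied; rule 4 satisfied; rule 5 satisfied.

Noun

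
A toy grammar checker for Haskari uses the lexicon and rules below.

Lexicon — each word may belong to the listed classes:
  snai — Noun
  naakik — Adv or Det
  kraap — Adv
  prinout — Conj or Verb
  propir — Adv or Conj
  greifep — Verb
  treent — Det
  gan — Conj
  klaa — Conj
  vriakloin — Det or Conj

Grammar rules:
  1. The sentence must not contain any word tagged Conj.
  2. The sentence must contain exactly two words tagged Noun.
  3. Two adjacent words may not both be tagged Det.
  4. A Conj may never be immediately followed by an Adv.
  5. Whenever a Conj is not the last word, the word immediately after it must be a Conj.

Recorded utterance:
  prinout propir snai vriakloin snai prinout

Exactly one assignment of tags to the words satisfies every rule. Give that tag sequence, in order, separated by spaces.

Verb Adv Noun Det Noun Verb

Candidates per position — 1:prinout {Conj,Verb}; 2:propir {Adv,Conj}; 3:snai {Noun}; 4:vriakloin {Det,Conj}; 5:snai {Noun}; 6:prinout {Conj,Verb}.
Word 1 cannot be Conj — rule 1 would then fail for every completion. It is Verb.
Word 2 cannot be Conj — rule 1 would then fail for every completion. It is Adv.
Word 4 cannot be Conj — rule 1 would then fail for every completion. It is Det.
Word 6 cannot be Conj — rule 1 would then fail for every completion. It is Verb.
So the tagging must be: Verb Adv Noun Det Noun Verb.
Rule-by-rule: rule 1 holds; rule 2 holds; rule 3 holds; rule 4 holds; rule 5 holds.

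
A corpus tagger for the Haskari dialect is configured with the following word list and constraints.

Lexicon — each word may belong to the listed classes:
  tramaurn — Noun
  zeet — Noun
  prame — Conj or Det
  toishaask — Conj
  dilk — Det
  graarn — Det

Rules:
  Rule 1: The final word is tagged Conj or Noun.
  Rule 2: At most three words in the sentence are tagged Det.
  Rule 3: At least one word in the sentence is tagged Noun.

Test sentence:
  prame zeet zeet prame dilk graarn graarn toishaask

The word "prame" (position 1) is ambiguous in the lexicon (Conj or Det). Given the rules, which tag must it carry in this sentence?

Conj

Candidates per position — 1:prame {Conj,Det}; 2:zeet {Noun}; 3:zeet {Noun}; 4:prame {Conj,Det}; 5:dilk {Det}; 6:graarn {Det}; 7:graarn {Det}; 8:toishaask {Conj}.
If word 1 were Det, no tagging could satisfy rule 2; so word 1 is Conj.
If word 4 were Det, no tagging could satisfy rule 2; so word 4 is Conj.
The only consistent sequence is: Conj Noun Noun Conj Det Det Det Conj.
Rule-by-rule: rule 1 satisfied; rule 2 satisfied; rule 3 satisfied.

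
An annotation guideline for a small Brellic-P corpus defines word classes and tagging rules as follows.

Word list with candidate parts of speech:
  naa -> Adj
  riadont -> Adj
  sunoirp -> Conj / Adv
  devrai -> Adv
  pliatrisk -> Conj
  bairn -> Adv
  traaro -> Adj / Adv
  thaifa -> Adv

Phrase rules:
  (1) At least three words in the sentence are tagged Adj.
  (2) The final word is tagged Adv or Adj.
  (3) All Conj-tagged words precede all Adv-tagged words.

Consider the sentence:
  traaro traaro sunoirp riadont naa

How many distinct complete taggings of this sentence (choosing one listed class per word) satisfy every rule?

Candidates per position — 1:traaro {Adj,Adv}; 2:traaro {Adj,Adv}; 3:sunoirp {Conj,Adv}; 4:riadont {Adj}; 5:naa {Adj}.
There are 8 candidate sequences in total.
The sequences that satisfy every rule: Adj Adj Conj Adj Adj; Adj Adj Adv Adj Adj; Adj Adv Adv Adj Adj; Adv Adj Adv Adj Adj.
Count = 4.

4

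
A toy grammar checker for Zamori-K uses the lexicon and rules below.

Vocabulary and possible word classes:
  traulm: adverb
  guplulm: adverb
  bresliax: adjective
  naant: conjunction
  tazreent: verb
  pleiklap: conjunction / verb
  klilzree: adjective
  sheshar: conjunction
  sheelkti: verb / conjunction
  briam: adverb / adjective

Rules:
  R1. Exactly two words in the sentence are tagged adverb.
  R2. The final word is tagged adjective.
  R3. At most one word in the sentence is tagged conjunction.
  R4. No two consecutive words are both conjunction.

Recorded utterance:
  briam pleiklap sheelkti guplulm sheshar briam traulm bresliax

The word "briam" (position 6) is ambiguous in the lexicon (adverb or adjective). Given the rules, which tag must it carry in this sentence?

Candidates per position — 1:briam {adverb,adjective}; 2:pleiklap {conjunction,verb}; 3:sheelkti {verb,conjunction}; 4:guplulm {adverb}; 5:sheshar {conjunction}; 6:briam {adverb,adjective}; 7:traulm {adverb}; 8:bresliax {adjective}.
Word 1 cannot be adverb — rule 1 would then fail for every completion. It is adjective.
Word 2 cannot be conjunction — rule 3 would then fail for every completion. It is verb.
Word 3 cannot be conjunction — rule 3 would then fail for every completion. It is verb.
Word 6 cannot be adverb — rule 1 would then fail for every completion. It is adjective.
That leaves exactly one tagging: adjective verb verb adverb conjunction adjective adverb adjective.
Checking: rule 1 ✓; rule 2 ✓; rule 3 ✓; rule 4 ✓.

adjective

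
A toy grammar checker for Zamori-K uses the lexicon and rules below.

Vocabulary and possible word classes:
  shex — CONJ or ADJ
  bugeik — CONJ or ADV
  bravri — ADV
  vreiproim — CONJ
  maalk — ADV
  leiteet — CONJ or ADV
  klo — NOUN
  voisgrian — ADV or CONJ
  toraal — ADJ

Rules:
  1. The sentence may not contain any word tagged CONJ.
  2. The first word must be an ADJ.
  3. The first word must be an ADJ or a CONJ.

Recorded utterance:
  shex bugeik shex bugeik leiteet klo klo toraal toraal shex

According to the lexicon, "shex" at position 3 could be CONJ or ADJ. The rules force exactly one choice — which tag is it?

Candidates per position — 1:shex {CONJ,ADJ}; 2:bugeik {CONJ,ADV}; 3:shex {CONJ,ADJ}; 4:bugeik {CONJ,ADV}; 5:leiteet {CONJ,ADV}; 6:klo {NOUN}; 7:klo {NOUN}; 8:toraal {ADJ}; 9:toraal {ADJ}; 10:shex {CONJ,ADJ}.
Position 1: tagging it CONJ would leave rule 1 unsatisfiable, so it must be ADJ.
Position 2: tagging it CONJ would leave rule 1 unsatisfiable, so it must be ADV.
Position 3: tagging it CONJ would leave rule 1 unsatisfiable, so it must be ADJ.
Position 4: tagging it CONJ would leave rule 1 unsatisfiable, so it must be ADV.
Position 5: tagging it CONJ would leave rule 1 unsatisfiable, so it must be ADV.
Position 10: tagging it CONJ would leave rule 1 unsatisfiable, so it must be ADJ.
That leaves exactly one tagging: ADJ ADV ADJ ADV ADV NOUN NOUN ADJ ADJ ADJ.
Rule-by-rule: rule 1 satisfied; rule 2 satisfied; rule 3 satisfied.

ADJ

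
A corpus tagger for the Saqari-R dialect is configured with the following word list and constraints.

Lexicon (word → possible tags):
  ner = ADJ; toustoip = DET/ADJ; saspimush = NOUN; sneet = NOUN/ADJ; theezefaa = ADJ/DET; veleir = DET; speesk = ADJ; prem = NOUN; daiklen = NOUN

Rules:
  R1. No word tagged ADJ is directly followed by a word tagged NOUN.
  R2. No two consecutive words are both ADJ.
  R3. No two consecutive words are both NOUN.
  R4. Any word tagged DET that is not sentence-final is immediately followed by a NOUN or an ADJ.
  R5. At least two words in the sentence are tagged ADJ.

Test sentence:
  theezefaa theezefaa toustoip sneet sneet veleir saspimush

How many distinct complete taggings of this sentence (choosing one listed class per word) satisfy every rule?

Candidates per position — 1:theezefaa {ADJ,DET}; 2:theezefaa {ADJ,DET}; 3:toustoip {DET,ADJ}; 4:sneet {NOUN,ADJ}; 5:sneet {NOUN,ADJ}; 6:veleir {DET}; 7:saspimush {NOUN}.
There are 32 candidate sequences in total.
The sequences that satisfy every rule: DET ADJ DET NOUN ADJ DET NOUN.
Count = 1.

1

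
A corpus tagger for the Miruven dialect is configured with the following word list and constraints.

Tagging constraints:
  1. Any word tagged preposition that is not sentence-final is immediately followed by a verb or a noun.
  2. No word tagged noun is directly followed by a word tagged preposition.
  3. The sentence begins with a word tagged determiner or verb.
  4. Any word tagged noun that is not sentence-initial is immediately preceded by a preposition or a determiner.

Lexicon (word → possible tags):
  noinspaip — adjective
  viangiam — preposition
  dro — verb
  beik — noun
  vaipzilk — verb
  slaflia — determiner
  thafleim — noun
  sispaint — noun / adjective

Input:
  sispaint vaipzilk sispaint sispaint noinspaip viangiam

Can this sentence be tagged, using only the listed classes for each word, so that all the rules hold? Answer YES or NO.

NO

Candidates per position — 1:sispaint {noun,adjective}; 2:vaipzilk {verb}; 3:sispaint {noun,adjective}; 4:sispaint {noun,adjective}; 5:noinspaip {adjective}; 6:viangiam {preposition}.
Rule 3 cannot be satisfied by any choice of tags from the lexicon.
So there is no consistent tagging.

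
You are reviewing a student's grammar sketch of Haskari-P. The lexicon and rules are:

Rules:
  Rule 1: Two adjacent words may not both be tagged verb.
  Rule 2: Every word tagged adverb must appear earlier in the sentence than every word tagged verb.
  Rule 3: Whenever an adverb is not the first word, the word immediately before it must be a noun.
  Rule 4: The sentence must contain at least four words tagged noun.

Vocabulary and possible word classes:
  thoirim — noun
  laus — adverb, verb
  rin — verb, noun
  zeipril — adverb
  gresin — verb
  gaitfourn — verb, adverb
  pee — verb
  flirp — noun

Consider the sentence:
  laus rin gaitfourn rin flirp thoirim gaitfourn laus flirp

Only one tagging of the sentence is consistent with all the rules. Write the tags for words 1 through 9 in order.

Candidates per position — 1:laus {adverb,verb}; 2:rin {verb,noun}; 3:gaitfourn {verb,adverb}; 4:rin {verb,noun}; 5:flirp {noun}; 6:thoirim {noun}; 7:gaitfourn {verb,adverb}; 8:laus {adverb,verb}; 9:flirp {noun}.
At position 8, choosing adverb makes rule 3 impossible to satisfy; hence verb.
At position 7, choosing verb makes rule 1 impossible to satisfy; hence adverb.
At position 1, choosing verb makes rule 2 impossible to satisfy; hence adverb.
At position 2, choosing verb makes rule 2 impossible to satisfy; hence noun.
At position 3, choosing verb makes rule 2 impossible to satisfy; hence adverb.
At position 4, choosing verb makes rule 2 impossible to satisfy; hence noun.
That leaves exactly one tagging: adverb noun adverb noun noun noun adverb verb noun.
Check: rule 1 holds; rule 2 holds; rule 3 holds; rule 4 holds.

adverb noun adverb noun noun noun adverb verb noun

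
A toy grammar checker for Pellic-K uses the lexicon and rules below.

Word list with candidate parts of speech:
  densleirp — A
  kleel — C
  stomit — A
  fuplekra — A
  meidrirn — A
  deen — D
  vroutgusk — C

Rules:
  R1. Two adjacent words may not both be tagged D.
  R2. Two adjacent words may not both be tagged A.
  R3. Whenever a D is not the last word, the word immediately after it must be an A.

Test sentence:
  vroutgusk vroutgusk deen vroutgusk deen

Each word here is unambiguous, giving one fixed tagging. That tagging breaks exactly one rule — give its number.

Fixed tagging: C C D C D.
Rule check: R1 ✓, R2 ✓, R3 ✗.
Only rule 3 fails.

3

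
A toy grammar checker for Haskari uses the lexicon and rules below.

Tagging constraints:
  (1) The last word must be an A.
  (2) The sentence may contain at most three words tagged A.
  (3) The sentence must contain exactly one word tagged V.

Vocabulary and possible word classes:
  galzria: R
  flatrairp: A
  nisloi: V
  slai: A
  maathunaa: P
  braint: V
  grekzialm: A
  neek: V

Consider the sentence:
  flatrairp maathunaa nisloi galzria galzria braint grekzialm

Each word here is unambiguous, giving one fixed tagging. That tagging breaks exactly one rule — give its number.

3

Fixed tagging: A P V R R V A.
Checking each rule: R1 holds, R2 holds, R3 violated.
Only rule 3 fails.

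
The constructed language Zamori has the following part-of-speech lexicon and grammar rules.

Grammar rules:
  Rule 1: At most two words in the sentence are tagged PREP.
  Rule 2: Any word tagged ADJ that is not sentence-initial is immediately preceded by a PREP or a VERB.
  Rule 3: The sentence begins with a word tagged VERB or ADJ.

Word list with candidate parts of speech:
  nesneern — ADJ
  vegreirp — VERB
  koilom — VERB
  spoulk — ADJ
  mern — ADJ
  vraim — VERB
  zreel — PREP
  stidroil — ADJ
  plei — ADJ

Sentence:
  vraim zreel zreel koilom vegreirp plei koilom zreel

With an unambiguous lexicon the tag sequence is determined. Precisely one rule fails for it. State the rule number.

1

Fixed tagging: VERB PREP PREP VERB VERB ADJ VERB PREP.
Rule check: R1 fail, R2 pass, R3 pass.
Only rule 1 fails.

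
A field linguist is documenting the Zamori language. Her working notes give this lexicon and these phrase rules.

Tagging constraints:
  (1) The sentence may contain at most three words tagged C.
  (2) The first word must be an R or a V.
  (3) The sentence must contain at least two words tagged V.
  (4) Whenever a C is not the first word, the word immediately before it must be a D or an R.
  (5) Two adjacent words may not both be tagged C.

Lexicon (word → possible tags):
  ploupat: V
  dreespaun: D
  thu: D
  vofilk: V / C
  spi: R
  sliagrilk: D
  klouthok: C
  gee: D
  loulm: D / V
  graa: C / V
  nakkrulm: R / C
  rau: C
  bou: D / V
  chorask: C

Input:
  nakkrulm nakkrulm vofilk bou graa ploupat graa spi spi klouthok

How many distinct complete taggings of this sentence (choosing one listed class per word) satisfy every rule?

Candidates per position — 1:nakkrulm {R,C}; 2:nakkrulm {R,C}; 3:vofilk {V,C}; 4:bou {D,V}; 5:graa {C,V}; 6:ploupat {V}; 7:graa {C,V}; 8:spi {R}; 9:spi {R}; 10:klouthok {C}.
There are 64 candidate sequences in total.
Checking each against the rules leaves 9 sequences.
Count = 9.

9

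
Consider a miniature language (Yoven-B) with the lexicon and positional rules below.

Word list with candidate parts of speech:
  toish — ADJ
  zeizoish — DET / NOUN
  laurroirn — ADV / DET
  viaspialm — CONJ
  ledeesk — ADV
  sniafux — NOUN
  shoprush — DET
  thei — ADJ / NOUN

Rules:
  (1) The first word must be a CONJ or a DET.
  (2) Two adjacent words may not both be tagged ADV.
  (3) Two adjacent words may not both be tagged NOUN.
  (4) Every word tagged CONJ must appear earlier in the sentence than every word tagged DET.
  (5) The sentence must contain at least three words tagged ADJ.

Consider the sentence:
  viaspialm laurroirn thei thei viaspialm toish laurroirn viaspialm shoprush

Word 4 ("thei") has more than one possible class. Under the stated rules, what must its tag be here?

ADJ

Candidates per position — 1:viaspialm {CONJ}; 2:laurroirn {ADV,DET}; 3:thei {ADJ,NOUN}; 4:thei {ADJ,NOUN}; 5:viaspialm {CONJ}; 6:toish {ADJ}; 7:laurroirn {ADV,DET}; 8:viaspialm {CONJ}; 9:shoprush {DET}.
Position 2: DET is ruled out by rule 4; that leaves ADV.
Position 3: NOUN is ruled out by rule 5; that leaves ADJ.
Position 4: NOUN is ruled out by rule 5; that leaves ADJ.
Position 7: DET is ruled out by rule 4; that leaves ADV.
The only consistent sequence is: CONJ ADV ADJ ADJ CONJ ADJ ADV CONJ DET.
Checking: rule 1 ok; rule 2 ok; rule 3 ok; rule 4 ok; rule 5 ok.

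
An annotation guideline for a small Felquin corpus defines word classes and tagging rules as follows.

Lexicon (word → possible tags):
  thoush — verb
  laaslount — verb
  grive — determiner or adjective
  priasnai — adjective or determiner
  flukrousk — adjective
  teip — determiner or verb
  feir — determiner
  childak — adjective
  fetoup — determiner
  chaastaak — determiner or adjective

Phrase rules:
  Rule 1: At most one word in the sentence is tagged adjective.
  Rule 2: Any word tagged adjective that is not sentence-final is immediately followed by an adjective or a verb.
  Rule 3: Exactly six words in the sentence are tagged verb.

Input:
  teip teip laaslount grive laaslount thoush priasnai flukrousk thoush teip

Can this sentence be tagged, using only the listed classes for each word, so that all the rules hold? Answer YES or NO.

Candidates per position — 1:teip {determiner,verb}; 2:teip {determiner,verb}; 3:laaslount {verb}; 4:grive {determiner,adjective}; 5:laaslount {verb}; 6:thoush {verb}; 7:priasnai {adjective,determiner}; 8:flukrousk {adjective}; 9:thoush {verb}; 10:teip {determiner,verb}.
One satisfying assignment: verb verb verb determiner verb verb determiner adjective verb determiner.
Rule-by-rule: rule 1 holds; rule 2 holds; rule 3 holds.

YES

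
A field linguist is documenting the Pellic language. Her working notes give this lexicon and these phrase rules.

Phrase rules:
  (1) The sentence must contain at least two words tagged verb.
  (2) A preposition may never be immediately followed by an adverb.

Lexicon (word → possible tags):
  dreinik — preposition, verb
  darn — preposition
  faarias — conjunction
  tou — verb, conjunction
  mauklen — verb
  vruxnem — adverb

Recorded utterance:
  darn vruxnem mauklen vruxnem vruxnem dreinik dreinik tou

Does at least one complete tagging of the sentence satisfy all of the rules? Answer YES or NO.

Candidates per position — 1:darn {preposition}; 2:vruxnem {adverb}; 3:mauklen {verb}; 4:vruxnem {adverb}; 5:vruxnem {adverb}; 6:dreinik {preposition,verb}; 7:dreinik {preposition,verb}; 8:tou {verb,conjunction}.
Rule 2 cannot be satisfied by any choice of tags from the lexicon.
So there is no consistent tagging.

NO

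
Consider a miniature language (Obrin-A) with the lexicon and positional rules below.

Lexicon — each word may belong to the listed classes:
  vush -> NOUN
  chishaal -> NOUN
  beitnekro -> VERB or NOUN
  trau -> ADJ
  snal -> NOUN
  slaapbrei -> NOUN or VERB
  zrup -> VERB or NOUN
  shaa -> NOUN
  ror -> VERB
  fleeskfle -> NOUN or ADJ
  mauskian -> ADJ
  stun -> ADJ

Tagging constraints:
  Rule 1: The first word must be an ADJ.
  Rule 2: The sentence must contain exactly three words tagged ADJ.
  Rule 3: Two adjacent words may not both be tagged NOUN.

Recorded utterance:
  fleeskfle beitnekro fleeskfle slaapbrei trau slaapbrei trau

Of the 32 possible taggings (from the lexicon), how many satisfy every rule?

2

Candidates per position — 1:fleeskfle {NOUN,ADJ}; 2:beitnekro {VERB,NOUN}; 3:fleeskfle {NOUN,ADJ}; 4:slaapbrei {NOUN,VERB}; 5:trau {ADJ}; 6:slaapbrei {NOUN,VERB}; 7:trau {ADJ}.
There are 32 candidate sequences in total.
The sequences that satisfy every rule: ADJ VERB NOUN VERB ADJ NOUN ADJ; ADJ VERB NOUN VERB ADJ VERB ADJ.
Count = 2.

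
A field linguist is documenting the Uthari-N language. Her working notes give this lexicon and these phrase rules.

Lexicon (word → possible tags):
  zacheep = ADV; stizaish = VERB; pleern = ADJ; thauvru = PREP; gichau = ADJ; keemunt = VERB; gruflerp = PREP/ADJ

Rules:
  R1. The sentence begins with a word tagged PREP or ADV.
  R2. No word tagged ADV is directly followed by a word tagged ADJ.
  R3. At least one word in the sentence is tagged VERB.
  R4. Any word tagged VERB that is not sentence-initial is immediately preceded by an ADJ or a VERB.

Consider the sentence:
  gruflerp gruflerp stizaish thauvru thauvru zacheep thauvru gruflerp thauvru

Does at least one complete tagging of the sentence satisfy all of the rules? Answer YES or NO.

Candidates per position — 1:gruflerp {PREP,ADJ}; 2:gruflerp {PREP,ADJ}; 3:stizaish {VERB}; 4:thauvru {PREP}; 5:thauvru {PREP}; 6:zacheep {ADV}; 7:thauvru {PREP}; 8:gruflerp {PREP,ADJ}; 9:thauvru {PREP}.
One satisfying assignment: PREP ADJ VERB PREP PREP ADV PREP PREP PREP.
Checking: rule 1 satisfied; rule 2 satisfied; rule 3 satisfied; rule 4 satisfied.

YES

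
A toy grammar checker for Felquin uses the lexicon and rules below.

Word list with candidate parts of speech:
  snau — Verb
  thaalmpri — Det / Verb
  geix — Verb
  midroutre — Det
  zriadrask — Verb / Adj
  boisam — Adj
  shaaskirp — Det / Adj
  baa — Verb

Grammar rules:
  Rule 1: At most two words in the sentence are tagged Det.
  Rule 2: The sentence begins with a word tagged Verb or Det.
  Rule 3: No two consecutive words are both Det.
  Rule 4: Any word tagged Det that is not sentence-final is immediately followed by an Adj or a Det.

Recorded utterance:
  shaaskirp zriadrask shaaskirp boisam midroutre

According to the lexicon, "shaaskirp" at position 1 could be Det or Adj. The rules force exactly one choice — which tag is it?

Candidates per position — 1:shaaskirp {Det,Adj}; 2:zriadrask {Verb,Adj}; 3:shaaskirp {Det,Adj}; 4:boisam {Adj}; 5:midroutre {Det}.
Position 1: tagging it Adj would leave rule 2 unsatisfiable, so it must be Det.
Position 2: tagging it Verb would leave rule 4 unsatisfiable, so it must be Adj.
Position 3: tagging it Det would leave rule 1 unsatisfiable, so it must be Adj.
That leaves exactly one tagging: Det Adj Adj Adj Det.
Verifying each rule — rule 1 holds; rule 2 holds; rule 3 holds; rule 4 holds.

Det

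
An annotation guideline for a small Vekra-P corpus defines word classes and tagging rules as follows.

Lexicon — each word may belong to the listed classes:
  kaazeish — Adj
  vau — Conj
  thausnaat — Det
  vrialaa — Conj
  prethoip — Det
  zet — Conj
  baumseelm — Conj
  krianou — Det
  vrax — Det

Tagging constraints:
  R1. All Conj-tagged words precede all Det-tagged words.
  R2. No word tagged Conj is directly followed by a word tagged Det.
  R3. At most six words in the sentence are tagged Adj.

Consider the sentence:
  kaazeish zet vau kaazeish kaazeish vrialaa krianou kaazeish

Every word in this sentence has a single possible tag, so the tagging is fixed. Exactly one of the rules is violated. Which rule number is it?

2

Fixed tagging: Adj Conj Conj Adj Adj Conj Det Adj.
Rule check: R1 pass, R2 fail, R3 pass.
Only rule 2 fails.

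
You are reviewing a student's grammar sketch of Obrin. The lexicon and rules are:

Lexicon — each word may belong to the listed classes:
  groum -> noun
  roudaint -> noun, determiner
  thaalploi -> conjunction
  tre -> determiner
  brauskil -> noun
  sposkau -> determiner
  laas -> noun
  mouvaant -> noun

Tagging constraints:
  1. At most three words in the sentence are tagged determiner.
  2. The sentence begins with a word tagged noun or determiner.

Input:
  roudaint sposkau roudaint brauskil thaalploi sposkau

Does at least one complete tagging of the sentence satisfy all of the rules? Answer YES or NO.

YES

Candidates per position — 1:roudaint {noun,determiner}; 2:sposkau {determiner}; 3:roudaint {noun,determiner}; 4:brauskil {noun}; 5:thaalploi {conjunction}; 6:sposkau {determiner}.
One satisfying assignment: noun determiner determiner noun conjunction determiner.
Verifying each rule — rule 1 ok; rule 2 ok.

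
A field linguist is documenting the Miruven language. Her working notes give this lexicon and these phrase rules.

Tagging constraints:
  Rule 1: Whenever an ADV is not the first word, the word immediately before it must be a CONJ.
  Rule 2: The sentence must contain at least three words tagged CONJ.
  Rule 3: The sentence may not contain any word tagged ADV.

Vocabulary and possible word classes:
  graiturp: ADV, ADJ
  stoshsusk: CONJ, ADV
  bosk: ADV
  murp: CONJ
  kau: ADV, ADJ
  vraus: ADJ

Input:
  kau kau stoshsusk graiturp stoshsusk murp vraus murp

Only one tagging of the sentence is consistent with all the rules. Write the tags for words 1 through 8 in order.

ADJ ADJ CONJ ADJ CONJ CONJ ADJ CONJ

Candidates per position — 1:kau {ADV,ADJ}; 2:kau {ADV,ADJ}; 3:stoshsusk {CONJ,ADV}; 4:graiturp {ADV,ADJ}; 5:stoshsusk {CONJ,ADV}; 6:murp {CONJ}; 7:vraus {ADJ}; 8:murp {CONJ}.
If word 1 were ADV, no tagging could satisfy rule 3; so word 1 is ADJ.
If word 2 were ADV, no tagging could satisfy rule 1; so word 2 is ADJ.
If word 3 were ADV, no tagging could satisfy rule 1; so word 3 is CONJ.
If word 4 were ADV, no tagging could satisfy rule 3; so word 4 is ADJ.
If word 5 were ADV, no tagging could satisfy rule 1; so word 5 is CONJ.
So the tagging must be: ADJ ADJ CONJ ADJ CONJ CONJ ADJ CONJ.
Checking: rule 1 ok; rule 2 ok; rule 3 ok.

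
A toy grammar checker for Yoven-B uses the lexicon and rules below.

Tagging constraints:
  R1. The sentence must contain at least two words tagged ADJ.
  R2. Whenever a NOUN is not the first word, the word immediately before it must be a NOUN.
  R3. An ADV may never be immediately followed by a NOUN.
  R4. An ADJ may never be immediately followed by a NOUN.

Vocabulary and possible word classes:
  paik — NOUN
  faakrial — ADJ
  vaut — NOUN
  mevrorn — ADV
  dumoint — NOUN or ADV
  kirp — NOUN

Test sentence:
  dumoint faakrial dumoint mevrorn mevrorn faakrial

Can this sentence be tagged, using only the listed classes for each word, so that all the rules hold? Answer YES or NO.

Candidates per position — 1:dumoint {NOUN,ADV}; 2:faakrial {ADJ}; 3:dumoint {NOUN,ADV}; 4:mevrorn {ADV}; 5:mevrorn {ADV}; 6:faakrial {ADJ}.
One satisfying assignment: NOUN ADJ ADV ADV ADV ADJ.
Check: rule 1 satisfied; rule 2 satisfied; rule 3 satisfied; rule 4 satisfied.

YES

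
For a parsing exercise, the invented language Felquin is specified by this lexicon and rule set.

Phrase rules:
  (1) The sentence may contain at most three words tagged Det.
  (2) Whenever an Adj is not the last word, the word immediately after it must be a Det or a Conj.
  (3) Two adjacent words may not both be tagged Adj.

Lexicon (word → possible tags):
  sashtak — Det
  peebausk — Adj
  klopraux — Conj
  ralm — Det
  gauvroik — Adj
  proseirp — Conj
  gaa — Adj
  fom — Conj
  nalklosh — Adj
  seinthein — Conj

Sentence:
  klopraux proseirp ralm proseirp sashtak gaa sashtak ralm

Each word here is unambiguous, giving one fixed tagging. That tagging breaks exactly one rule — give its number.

1

Fixed tagging: Conj Conj Det Conj Det Adj Det Det.
Applying the rules: R1 fails, R2 ok, R3 ok.
Only rule 1 fails.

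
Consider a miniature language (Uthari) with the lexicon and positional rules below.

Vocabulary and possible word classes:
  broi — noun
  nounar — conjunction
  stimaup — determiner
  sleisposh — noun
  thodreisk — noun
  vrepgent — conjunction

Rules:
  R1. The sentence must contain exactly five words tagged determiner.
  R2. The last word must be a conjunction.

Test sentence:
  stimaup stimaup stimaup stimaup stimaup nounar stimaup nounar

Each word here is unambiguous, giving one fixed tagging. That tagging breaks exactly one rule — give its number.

Fixed tagging: determiner determiner determiner determiner determiner conjunction determiner conjunction.
Checking each rule: R1 violated, R2 holds.
Only rule 1 fails.

1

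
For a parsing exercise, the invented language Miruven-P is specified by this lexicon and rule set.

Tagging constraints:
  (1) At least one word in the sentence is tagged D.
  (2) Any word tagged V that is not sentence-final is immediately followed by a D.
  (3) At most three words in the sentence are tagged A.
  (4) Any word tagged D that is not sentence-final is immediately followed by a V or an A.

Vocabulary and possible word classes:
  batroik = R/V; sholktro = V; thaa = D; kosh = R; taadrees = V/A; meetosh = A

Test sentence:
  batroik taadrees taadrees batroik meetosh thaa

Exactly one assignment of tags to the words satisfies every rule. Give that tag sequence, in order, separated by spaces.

Candidates per position — 1:batroik {R,V}; 2:taadrees {V,A}; 3:taadrees {V,A}; 4:batroik {R,V}; 5:meetosh {A}; 6:thaa {D}.
Position 1: V is ruled out by rule 2; that leaves R.
Position 2: V is ruled out by rule 2; that leaves A.
Position 3: V is ruled out by rule 2; that leaves A.
Position 4: V is ruled out by rule 2; that leaves R.
The only consistent sequence is: R A A R A D.
Checking: rule 1 satisfied; rule 2 satisfied; rule 3 satisfied; rule 4 satisfied.

R A A R A D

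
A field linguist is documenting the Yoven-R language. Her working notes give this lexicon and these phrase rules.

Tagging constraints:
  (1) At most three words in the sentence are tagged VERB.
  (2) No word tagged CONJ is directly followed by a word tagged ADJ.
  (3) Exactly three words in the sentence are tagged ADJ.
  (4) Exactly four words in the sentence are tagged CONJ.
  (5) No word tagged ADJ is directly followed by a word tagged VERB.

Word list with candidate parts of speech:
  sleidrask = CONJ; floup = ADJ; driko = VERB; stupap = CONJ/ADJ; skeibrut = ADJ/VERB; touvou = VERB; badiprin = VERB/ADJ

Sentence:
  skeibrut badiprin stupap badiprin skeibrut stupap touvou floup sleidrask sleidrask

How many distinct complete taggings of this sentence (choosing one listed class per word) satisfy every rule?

2

Candidates per position — 1:skeibrut {ADJ,VERB}; 2:badiprin {VERB,ADJ}; 3:stupap {CONJ,ADJ}; 4:badiprin {VERB,ADJ}; 5:skeibrut {ADJ,VERB}; 6:stupap {CONJ,ADJ}; 7:touvou {VERB}; 8:floup {ADJ}; 9:sleidrask {CONJ}; 10:sleidrask {CONJ}.
There are 64 candidate sequences in total.
The sequences that satisfy every rule: ADJ ADJ CONJ VERB VERB CONJ VERB ADJ CONJ CONJ; VERB ADJ CONJ VERB ADJ CONJ VERB ADJ CONJ CONJ.
Count = 2.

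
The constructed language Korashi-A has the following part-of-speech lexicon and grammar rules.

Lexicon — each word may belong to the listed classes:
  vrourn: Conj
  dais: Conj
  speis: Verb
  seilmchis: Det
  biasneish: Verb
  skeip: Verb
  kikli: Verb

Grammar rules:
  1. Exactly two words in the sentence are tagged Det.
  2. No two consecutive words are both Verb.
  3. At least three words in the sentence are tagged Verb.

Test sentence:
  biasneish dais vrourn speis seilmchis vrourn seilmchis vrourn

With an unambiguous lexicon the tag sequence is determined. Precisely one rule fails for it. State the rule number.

Fixed tagging: Verb Conj Conj Verb Det Conj Det Conj.
Checking each rule: R1 holds, R2 holds, R3 violated.
Only rule 3 fails.

3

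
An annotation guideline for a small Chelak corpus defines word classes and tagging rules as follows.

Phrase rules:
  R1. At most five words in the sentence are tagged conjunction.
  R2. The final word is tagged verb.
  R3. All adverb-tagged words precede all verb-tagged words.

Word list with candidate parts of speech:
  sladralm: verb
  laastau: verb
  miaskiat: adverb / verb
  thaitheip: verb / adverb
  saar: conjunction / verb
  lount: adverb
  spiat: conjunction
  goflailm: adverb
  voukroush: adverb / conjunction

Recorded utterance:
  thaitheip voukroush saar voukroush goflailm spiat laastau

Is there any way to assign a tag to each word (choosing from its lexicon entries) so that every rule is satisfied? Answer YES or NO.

Candidates per position — 1:thaitheip {verb,adverb}; 2:voukroush {adverb,conjunction}; 3:saar {conjunction,verb}; 4:voukroush {adverb,conjunction}; 5:goflailm {adverb}; 6:spiat {conjunction}; 7:laastau {verb}.
One satisfying assignment: adverb adverb conjunction adverb adverb conjunction verb.
Check: rule 1 holds; rule 2 holds; rule 3 holds.

YES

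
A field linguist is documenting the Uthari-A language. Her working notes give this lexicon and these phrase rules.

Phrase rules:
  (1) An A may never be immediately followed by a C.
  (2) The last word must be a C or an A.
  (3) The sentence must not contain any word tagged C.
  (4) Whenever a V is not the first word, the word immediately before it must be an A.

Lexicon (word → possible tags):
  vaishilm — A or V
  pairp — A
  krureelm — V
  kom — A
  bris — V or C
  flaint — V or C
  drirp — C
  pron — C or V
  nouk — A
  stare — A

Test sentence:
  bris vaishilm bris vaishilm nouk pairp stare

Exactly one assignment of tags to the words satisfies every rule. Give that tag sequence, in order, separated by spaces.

Candidates per position — 1:bris {V,C}; 2:vaishilm {A,V}; 3:bris {V,C}; 4:vaishilm {A,V}; 5:nouk {A}; 6:pairp {A}; 7:stare {A}.
Position 1: tagging it C would leave rule 3 unsatisfiable, so it must be V.
Position 2: tagging it V would leave rule 4 unsatisfiable, so it must be A.
Position 3: tagging it C would leave rule 1 unsatisfiable, so it must be V.
Position 4: tagging it V would leave rule 4 unsatisfiable, so it must be A.
The only consistent sequence is: V A V A A A A.
Rule-by-rule: rule 1 holds; rule 2 holds; rule 3 holds; rule 4 holds.

V A V A A A A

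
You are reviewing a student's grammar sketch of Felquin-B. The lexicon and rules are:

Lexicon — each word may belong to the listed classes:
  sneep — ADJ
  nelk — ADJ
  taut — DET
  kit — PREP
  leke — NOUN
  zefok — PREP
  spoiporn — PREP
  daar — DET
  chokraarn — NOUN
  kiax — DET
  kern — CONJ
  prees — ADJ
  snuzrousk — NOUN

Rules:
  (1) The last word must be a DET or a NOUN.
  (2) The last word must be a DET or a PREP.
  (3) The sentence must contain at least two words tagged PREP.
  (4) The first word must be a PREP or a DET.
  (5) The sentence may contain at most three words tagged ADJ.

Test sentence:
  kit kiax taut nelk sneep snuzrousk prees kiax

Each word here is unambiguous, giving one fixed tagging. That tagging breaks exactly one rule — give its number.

3

Fixed tagging: PREP DET DET ADJ ADJ NOUN ADJ DET.
Applying the rules: R1 ✓, R2 ✓, R3 ✗, R4 ✓, R5 ✓.
Only rule 3 fails.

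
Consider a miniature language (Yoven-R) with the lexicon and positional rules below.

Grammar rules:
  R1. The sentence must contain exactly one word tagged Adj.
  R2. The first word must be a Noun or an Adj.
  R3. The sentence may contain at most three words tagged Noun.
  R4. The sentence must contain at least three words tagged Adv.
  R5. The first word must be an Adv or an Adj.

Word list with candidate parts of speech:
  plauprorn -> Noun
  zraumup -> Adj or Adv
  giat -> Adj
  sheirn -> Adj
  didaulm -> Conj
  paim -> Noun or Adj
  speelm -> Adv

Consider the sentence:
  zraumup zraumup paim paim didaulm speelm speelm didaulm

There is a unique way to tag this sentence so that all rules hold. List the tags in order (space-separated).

Candidates per position — 1:zraumup {Adj,Adv}; 2:zraumup {Adj,Adv}; 3:paim {Noun,Adj}; 4:paim {Noun,Adj}; 5:didaulm {Conj}; 6:speelm {Adv}; 7:speelm {Adv}; 8:didaulm {Conj}.
Word 1 cannot be Adv — rule 2 would then fail for every completion. It is Adj.
Word 2 cannot be Adj — rule 1 would then fail for every completion. It is Adv.
Word 3 cannot be Adj — rule 1 would then fail for every completion. It is Noun.
Word 4 cannot be Adj — rule 1 would then fail for every completion. It is Noun.
That leaves exactly one tagging: Adj Adv Noun Noun Conj Adv Adv Conj.
Rule-by-rule: rule 1 ✓; rule 2 ✓; rule 3 ✓; rule 4 ✓; rule 5 ✓.

Adj Adv Noun Noun Conj Adv Adv Conj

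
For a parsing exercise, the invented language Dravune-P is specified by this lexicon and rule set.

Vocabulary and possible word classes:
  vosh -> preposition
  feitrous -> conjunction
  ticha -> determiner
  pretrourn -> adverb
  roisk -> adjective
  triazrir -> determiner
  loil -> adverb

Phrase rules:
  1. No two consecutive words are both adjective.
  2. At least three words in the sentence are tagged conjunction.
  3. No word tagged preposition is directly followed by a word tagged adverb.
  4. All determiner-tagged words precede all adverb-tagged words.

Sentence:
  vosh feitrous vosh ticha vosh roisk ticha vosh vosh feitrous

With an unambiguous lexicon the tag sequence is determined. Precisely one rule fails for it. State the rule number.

2

Fixed tagging: preposition conjunction preposition determiner preposition adjective determiner preposition preposition conjunction.
Applying the rules: R1 pass, R2 fail, R3 pass, R4 pass.
Only rule 2 fails.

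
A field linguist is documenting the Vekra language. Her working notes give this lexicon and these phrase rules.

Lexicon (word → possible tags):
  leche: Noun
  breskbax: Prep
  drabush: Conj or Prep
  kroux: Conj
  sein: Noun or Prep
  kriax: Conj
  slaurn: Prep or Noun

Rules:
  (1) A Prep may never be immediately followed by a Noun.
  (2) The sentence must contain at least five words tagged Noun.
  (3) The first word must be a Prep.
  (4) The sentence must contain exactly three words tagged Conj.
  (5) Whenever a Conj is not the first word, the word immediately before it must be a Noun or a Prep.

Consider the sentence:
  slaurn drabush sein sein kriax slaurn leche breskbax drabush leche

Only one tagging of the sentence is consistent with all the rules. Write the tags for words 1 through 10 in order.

Candidates per position — 1:slaurn {Prep,Noun}; 2:drabush {Conj,Prep}; 3:sein {Noun,Prep}; 4:sein {Noun,Prep}; 5:kriax {Conj}; 6:slaurn {Prep,Noun}; 7:leche {Noun}; 8:breskbax {Prep}; 9:drabush {Conj,Prep}; 10:leche {Noun}.
Position 1: Noun is ruled out by rule 3; that leaves Prep.
Position 2: Prep is ruled out by rule 4; that leaves Conj.
Position 3: Prep is ruled out by rule 2; that leaves Noun.
Position 4: Prep is ruled out by rule 2; that leaves Noun.
Position 6: Prep is ruled out by rule 1; that leaves Noun.
Position 9: Prep is ruled out by rule 1; that leaves Conj.
So the tagging must be: Prep Conj Noun Noun Conj Noun Noun Prep Conj Noun.
Verifying each rule — rule 1 ✓; rule 2 ✓; rule 3 ✓; rule 4 ✓; rule 5 ✓.

Prep Conj Noun Noun Conj Noun Noun Prep Conj Noun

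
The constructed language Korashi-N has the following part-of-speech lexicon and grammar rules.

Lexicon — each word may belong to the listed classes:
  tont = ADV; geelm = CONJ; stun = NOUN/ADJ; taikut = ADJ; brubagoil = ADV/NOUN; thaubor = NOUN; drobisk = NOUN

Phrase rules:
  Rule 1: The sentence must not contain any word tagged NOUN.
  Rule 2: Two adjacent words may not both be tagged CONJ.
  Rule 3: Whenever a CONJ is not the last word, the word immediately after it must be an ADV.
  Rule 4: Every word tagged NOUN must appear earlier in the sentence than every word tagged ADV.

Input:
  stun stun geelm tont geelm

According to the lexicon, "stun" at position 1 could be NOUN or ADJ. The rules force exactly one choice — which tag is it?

ADJ

Candidates per position — 1:stun {NOUN,ADJ}; 2:stun {NOUN,ADJ}; 3:geelm {CONJ}; 4:tont {ADV}; 5:geelm {CONJ}.
If word 1 were NOUN, no tagging could satisfy rule 1; so word 1 is ADJ.
If word 2 were NOUN, no tagging could satisfy rule 1; so word 2 is ADJ.
That leaves exactly one tagging: ADJ ADJ CONJ ADV CONJ.
Checking: rule 1 holds; rule 2 holds; rule 3 holds; rule 4 holds.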